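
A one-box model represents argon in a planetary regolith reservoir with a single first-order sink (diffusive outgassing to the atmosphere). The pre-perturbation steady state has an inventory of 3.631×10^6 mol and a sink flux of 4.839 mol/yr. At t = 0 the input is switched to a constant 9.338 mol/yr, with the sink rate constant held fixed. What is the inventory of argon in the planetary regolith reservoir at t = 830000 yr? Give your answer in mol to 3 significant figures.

τ = M₀/F₀ = 3.631×10^6/4.839 = 750400 yr; rate constant k = 1/τ.
New steady state M_∞ = F₁/k = F₁·τ = 9.338 × 750400 = 7.0069×10^6 mol.
M(t) = M_∞ + (M₀ − M_∞)·e^(−t/τ); t/τ = 830000/750400 = 1.106, so e^(−t/τ) = 0.3308.
M(t) = 7.0069×10^6 − 3.376×10^6 × 0.3308 = 5.8900×10^6 mol.

5.89×10^6 mol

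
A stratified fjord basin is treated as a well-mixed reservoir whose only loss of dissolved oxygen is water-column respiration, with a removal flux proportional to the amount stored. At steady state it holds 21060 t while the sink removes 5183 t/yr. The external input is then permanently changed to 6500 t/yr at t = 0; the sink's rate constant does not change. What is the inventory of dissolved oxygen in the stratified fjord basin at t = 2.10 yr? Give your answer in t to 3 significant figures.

23200 t

τ = M₀/F₀ = 21060/5183 = 4.063 yr; rate constant k = 1/τ.
New steady state M_∞ = F₁/k = F₁·τ = 6500 × 4.063 = 26411 t.
M(t) = M_∞ + (M₀ − M_∞)·e^(−t/τ); t/τ = 2.10/4.063 = 0.5168, so e^(−t/τ) = 0.5964.
M(t) = 26411 − 5351 × 0.5964 = 23220 t.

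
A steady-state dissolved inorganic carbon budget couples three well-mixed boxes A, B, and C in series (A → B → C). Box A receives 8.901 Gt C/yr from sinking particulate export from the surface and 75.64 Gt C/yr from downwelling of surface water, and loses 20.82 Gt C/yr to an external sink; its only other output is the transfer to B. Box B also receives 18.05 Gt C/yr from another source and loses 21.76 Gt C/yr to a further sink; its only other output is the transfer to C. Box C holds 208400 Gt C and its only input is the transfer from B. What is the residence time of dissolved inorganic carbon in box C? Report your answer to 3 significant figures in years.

3470 yr

Box A: F(A→B) = (8.901 + 75.64) − 20.82 = 63.721 Gt C/yr.
Box B: F(B→C) = (63.721 + 18.05) − 21.76 = 60.011 Gt C/yr.
Box C throughput = its input = 60.011 Gt C/yr; τ = 208400 / 60.011 = 3473 yr.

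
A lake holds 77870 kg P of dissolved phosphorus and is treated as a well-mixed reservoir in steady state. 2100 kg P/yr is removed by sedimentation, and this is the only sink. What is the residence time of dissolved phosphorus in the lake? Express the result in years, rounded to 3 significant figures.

τ = M / F = 77870 / 2100 = 37.08 yr.

37.1 yr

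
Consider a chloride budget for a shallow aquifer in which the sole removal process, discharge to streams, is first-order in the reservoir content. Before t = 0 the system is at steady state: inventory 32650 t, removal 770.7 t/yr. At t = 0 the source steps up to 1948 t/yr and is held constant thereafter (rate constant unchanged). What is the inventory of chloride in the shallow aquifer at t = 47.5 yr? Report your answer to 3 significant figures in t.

66300 t

Residence time τ = M₀/F₀ = 42.36 yr. The eventual steady state is M_∞ = M₀·(F₁/F₀) = 32650 × 1948/770.7 = 82525 t.
The anomaly ΔM(t) = M(t) − M_∞ decays as ΔM₀·e^(−t/τ) with ΔM₀ = 32650 − 82525 = −49880 t.
At t = 47.5 yr, e^(−t/τ) = e^(−1.121) = 0.3259, so ΔM = −16250 t and M = 82525 − 16250 = 66272 t.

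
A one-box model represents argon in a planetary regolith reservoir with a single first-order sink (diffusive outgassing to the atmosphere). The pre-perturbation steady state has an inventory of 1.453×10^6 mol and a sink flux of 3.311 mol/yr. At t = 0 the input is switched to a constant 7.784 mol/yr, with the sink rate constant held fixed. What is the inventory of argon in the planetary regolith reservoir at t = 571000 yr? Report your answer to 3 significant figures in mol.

The sink rate constant is k = F₀/M₀ = 3.311/1.453×10^6 = 2.279×10^-6 yr⁻¹.
Solving dM/dt = F₁ − kM with M(0) = M₀ gives M(t) = F₁/k + (M₀ − F₁/k)·e^(−kt).
F₁/k = 7.784/2.279×10^-6 = 3.4159×10^6 mol; kt = 2.279×10^-6 × 571000 = 1.301, e^(−kt) = 0.2722.
M(571000) = 3.4159×10^6 + (1.453×10^6 − 3.4159×10^6) × 0.2722 = 3.4159×10^6 − 534300 = 2.8816×10^6 mol.

2.88×10^6 mol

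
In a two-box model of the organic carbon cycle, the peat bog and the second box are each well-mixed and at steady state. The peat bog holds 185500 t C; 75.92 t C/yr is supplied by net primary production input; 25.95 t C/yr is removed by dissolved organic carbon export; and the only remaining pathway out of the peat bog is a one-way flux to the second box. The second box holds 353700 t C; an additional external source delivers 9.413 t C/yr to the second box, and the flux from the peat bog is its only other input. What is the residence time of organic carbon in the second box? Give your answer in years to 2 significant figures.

6000 yr

Balance the peat bog: ΣF_in = 75.920 t C/yr.
Flux to the second box = ΣF_in − (25.95) = 49.970 t C/yr.
Total input to the second box = 49.970 + 9.413 = 59.383 t C/yr; at steady state this equals its total output.
τ = M / F = 353700 / 59.383 = 5956 yr.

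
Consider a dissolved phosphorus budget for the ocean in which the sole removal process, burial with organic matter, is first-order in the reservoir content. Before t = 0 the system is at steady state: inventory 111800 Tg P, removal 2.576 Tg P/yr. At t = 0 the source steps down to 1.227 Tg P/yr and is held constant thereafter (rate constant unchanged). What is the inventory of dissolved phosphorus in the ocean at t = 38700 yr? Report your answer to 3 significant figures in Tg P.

τ = M₀/F₀ = 111800/2.576 = 43400 yr; rate constant k = 1/τ.
New steady state M_∞ = F₁/k = F₁·τ = 1.227 × 43400 = 53253 Tg P.
M(t) = M_∞ + (M₀ − M_∞)·e^(−t/τ); t/τ = 38700/43400 = 0.8917, so e^(−t/τ) = 0.4100.
M(t) = 53253 + 58550 × 0.4100 = 77255 Tg P.

77300 Tg P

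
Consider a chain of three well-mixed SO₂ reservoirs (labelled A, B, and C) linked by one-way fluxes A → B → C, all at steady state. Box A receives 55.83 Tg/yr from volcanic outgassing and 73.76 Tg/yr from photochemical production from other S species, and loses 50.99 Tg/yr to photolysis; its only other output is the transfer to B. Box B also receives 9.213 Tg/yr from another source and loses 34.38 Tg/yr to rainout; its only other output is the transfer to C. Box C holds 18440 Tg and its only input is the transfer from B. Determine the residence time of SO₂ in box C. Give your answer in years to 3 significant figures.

Box A: F(A→B) = (55.83 + 73.76) − 50.99 = 78.600 Tg/yr.
Box B: F(B→C) = (78.600 + 9.213) − 34.38 = 53.433 Tg/yr.
Box C throughput = its input = 53.433 Tg/yr; τ = 18440 / 53.433 = 345.1 yr.

345 yr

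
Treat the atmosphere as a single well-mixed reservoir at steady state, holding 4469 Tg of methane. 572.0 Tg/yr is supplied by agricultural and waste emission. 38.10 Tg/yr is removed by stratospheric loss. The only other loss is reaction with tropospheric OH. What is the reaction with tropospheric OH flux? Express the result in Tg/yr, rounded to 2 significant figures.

530 Tg/yr

At steady state ΣF_in = ΣF_out.
ΣF_in = 572.00 Tg/yr.
Reaction with tropospheric OH flux = ΣF_in − (38.10) = 572.00 − 38.10 = 533.9 Tg/yr.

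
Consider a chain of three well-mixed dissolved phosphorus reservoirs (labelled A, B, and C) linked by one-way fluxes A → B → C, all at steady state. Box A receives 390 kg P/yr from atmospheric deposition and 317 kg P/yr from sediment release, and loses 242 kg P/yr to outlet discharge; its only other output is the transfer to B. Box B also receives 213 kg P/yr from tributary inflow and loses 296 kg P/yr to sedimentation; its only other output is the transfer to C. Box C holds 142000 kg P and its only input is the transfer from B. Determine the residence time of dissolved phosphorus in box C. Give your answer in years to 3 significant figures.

372 yr

Box A: F(A→B) = (390 + 317) − 242 = 465.00 kg P/yr.
Box B: F(B→C) = (465.00 + 213) − 296 = 382.00 kg P/yr.
Box C throughput = its input = 382.00 kg P/yr; τ = 142000 / 382.00 = 371.7 yr.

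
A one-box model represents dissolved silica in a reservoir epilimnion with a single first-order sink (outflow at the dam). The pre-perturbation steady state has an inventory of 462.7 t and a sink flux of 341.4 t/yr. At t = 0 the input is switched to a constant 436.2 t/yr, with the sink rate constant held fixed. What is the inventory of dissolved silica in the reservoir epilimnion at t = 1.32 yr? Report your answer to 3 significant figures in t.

543 t

τ = M₀/F₀ = 462.7/341.4 = 1.355 yr; rate constant k = 1/τ.
New steady state M_∞ = F₁/k = F₁·τ = 436.2 × 1.355 = 591.18 t.
M(t) = M_∞ + (M₀ − M_∞)·e^(−t/τ); t/τ = 1.32/1.355 = 0.9740, so e^(−t/τ) = 0.3776.
M(t) = 591.18 − 128.5 × 0.3776 = 542.67 t.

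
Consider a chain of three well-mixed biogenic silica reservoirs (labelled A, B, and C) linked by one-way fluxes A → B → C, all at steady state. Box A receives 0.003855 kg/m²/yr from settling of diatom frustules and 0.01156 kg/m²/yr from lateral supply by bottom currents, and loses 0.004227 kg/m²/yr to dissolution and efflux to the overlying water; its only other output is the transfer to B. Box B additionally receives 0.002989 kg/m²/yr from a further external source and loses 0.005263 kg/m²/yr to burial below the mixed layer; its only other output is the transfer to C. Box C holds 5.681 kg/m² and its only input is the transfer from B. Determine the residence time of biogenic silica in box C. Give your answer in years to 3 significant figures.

Box A: F(A→B) = (0.003855 + 0.01156) − 0.004227 = 0.011188 kg/m²/yr.
Box B: F(B→C) = (0.011188 + 0.002989) − 0.005263 = 0.0089140 kg/m²/yr.
Box C throughput = its input = 0.0089140 kg/m²/yr; τ = 5.681 / 0.0089140 = 637.3 yr.

637 yr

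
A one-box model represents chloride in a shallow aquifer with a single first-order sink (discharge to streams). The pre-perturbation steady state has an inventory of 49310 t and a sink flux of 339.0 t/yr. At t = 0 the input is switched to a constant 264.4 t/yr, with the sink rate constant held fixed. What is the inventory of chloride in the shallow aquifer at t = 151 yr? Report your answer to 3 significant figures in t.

τ = M₀/F₀ = 49310/339.0 = 145.5 yr; rate constant k = 1/τ.
New steady state M_∞ = F₁/k = F₁·τ = 264.4 × 145.5 = 38459 t.
M(t) = M_∞ + (M₀ − M_∞)·e^(−t/τ); t/τ = 151/145.5 = 1.038, so e^(−t/τ) = 0.3541.
M(t) = 38459 + 10850 × 0.3541 = 42302 t.

42300 t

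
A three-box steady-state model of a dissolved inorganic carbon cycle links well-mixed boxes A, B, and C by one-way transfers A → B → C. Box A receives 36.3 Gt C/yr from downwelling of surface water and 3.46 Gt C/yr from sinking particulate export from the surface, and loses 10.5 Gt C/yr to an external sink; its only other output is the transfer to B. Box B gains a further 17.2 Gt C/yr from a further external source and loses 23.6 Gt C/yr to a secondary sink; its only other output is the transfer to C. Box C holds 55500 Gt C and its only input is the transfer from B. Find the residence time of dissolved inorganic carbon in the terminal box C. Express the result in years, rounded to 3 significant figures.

2430 yr

Box A: F(A→B) = (36.3 + 3.46) − 10.5 = 29.260 Gt C/yr.
Box B: F(B→C) = (29.260 + 17.2) − 23.6 = 22.860 Gt C/yr.
Box C throughput = its input = 22.860 Gt C/yr; τ = 55500 / 22.860 = 2428 yr.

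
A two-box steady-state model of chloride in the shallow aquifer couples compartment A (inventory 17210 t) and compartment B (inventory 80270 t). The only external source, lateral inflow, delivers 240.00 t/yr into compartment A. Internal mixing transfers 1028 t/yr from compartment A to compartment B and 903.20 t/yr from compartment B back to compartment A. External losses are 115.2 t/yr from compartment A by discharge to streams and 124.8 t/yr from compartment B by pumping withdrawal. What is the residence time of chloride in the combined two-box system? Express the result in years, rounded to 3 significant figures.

For the system as a whole, the A↔B exchange is internal and contributes nothing to the throughput; only the external sinks remove mass.
M_total = 17210 + 80270 = 97480 t.
ΣF_external_out = 115.2 + 124.8 = 240.00 t/yr.
τ = M_total / ΣF_ext = 97480 / 240.00 = 406.2 yr.

406 yr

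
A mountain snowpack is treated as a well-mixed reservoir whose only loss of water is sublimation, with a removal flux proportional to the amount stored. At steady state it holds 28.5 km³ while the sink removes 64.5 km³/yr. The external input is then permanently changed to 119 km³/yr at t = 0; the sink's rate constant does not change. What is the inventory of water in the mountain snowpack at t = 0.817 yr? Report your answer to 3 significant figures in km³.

τ = M₀/F₀ = 28.5/64.5 = 0.4419 yr; rate constant k = 1/τ.
New steady state M_∞ = F₁/k = F₁·τ = 119 × 0.4419 = 52.581 km³.
M(t) = M_∞ + (M₀ − M_∞)·e^(−t/τ); t/τ = 0.817/0.4419 = 1.849, so e^(−t/τ) = 0.1574.
M(t) = 52.581 − 24.08 × 0.1574 = 48.791 km³.

48.8 km³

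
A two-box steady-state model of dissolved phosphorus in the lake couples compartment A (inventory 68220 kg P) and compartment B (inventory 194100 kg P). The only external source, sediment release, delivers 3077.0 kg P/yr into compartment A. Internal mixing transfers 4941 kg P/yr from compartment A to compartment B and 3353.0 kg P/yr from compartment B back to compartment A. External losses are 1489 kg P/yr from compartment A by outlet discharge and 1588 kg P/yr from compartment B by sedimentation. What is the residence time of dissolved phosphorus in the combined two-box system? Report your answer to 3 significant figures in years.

85.3 yr

Residence time in the combined system uses the total inventory and the total *external* removal — internal exchanges between the two boxes cancel.
M_total = 68220 + 194100 = 262320 kg P.
ΣF_external_out = 1489 + 1588 = 3077.0 kg P/yr.
τ = M_total / ΣF_ext = 262320 / 3077.0 = 85.25 yr.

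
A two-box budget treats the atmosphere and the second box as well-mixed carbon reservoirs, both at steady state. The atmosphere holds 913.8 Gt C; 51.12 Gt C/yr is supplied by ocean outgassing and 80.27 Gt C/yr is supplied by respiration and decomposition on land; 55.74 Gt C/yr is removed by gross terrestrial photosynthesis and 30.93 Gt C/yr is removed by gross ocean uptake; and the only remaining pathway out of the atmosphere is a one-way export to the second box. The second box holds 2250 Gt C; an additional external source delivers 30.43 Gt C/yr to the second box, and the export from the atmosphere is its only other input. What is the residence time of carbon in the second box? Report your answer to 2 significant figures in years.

Balance the atmosphere: ΣF_in = 51.12 + 80.27 = 131.39 Gt C/yr.
Export to the second box = ΣF_in − (55.74 + 30.93) = 44.720 Gt C/yr.
Total input to the second box = 44.720 + 30.43 = 75.150 Gt C/yr; at steady state this equals its total output.
τ = M / F = 2250 / 75.150 = 29.94 yr.

30 yr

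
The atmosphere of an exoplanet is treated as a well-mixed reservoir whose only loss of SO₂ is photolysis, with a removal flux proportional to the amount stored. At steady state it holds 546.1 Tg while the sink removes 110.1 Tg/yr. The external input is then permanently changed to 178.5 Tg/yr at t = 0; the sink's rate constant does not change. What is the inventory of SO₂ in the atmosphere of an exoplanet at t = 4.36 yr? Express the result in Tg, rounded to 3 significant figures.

The sink rate constant is k = F₀/M₀ = 110.1/546.1 = 0.2016 yr⁻¹.
Solving dM/dt = F₁ − kM with M(0) = M₀ gives M(t) = F₁/k + (M₀ − F₁/k)·e^(−kt).
F₁/k = 178.5/0.2016 = 885.37 Tg; kt = 0.2016 × 4.36 = 0.8790, e^(−kt) = 0.4152.
M(4.36) = 885.37 + (546.1 − 885.37) × 0.4152 = 885.37 − 140.9 = 744.51 Tg.

745 Tg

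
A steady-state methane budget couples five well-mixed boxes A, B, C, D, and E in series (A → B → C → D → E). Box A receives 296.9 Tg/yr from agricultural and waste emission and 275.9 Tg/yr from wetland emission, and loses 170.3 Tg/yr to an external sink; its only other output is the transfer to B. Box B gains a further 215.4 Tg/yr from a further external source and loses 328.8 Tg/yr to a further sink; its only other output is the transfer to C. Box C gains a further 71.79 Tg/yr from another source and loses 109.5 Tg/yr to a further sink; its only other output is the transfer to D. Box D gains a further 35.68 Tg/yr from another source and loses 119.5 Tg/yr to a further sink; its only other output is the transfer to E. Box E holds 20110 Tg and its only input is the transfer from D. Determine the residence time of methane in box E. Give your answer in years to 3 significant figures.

Box A: F(A→B) = (296.9 + 275.9) − 170.3 = 402.50 Tg/yr.
Box B: F(B→C) = (402.50 + 215.4) − 328.8 = 289.10 Tg/yr.
Box C: F(C→D) = (289.10 + 71.79) − 109.5 = 251.39 Tg/yr.
Box D: F(D→E) = (251.39 + 35.68) − 119.5 = 167.57 Tg/yr.
Box E throughput = its input = 167.57 Tg/yr; τ = 20110 / 167.57 = 120.0 yr.

120 yr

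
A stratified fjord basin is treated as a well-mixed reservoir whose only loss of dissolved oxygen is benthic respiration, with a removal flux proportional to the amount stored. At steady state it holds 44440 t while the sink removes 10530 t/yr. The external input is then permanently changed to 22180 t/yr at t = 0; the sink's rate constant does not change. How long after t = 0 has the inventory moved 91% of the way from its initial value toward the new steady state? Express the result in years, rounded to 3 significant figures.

10.2 yr

τ = M₀/F₀ = 44440/10530 = 4.220 yr.
The remaining gap fraction is e^(−t/τ); 91% covered ⇒ e^(−t/τ) = 0.0900.
t = −τ ln(0.0900) = 4.220 × 2.408 = 10.16 yr.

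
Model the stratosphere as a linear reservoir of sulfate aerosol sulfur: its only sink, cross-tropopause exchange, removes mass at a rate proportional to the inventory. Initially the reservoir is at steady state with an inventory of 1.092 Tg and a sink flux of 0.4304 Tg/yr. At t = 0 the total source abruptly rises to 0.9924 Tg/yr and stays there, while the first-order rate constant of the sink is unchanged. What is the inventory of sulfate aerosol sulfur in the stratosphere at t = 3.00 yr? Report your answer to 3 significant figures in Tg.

The sink rate constant is k = F₀/M₀ = 0.4304/1.092 = 0.3941 yr⁻¹.
Solving dM/dt = F₁ − kM with M(0) = M₀ gives M(t) = F₁/k + (M₀ − F₁/k)·e^(−kt).
F₁/k = 0.9924/0.3941 = 2.5179 Tg; kt = 0.3941 × 3.00 = 1.182, e^(−kt) = 0.3065.
M(3.00) = 2.5179 + (1.092 − 2.5179) × 0.3065 = 2.5179 − 0.4371 = 2.0808 Tg.

2.08 Tg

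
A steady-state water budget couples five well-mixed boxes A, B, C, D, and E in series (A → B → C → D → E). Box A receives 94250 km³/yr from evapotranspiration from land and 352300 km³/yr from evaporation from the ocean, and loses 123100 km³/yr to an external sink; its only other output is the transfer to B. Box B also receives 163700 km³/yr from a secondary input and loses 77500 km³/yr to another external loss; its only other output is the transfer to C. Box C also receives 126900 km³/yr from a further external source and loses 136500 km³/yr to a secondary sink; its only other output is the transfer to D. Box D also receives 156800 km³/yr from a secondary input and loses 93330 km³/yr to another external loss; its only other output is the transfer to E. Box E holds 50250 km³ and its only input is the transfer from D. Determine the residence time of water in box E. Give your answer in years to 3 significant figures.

0.108 yr

Box A: F(A→B) = (94250 + 352300) − 123100 = 323450 km³/yr.
Box B: F(B→C) = (323450 + 163700) − 77500 = 409650 km³/yr.
Box C: F(C→D) = (409650 + 126900) − 136500 = 400050 km³/yr.
Box D: F(D→E) = (400050 + 156800) − 93330 = 463520 km³/yr.
Box E throughput = its input = 463520 km³/yr; τ = 50250 / 463520 = 0.1084 yr.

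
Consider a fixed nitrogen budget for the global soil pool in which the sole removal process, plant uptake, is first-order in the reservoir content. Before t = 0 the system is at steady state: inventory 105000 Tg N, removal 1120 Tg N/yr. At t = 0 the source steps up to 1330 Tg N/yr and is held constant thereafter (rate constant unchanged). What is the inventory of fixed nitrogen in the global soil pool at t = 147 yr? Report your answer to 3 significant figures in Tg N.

The sink rate constant is k = F₀/M₀ = 1120/105000 = 0.01067 yr⁻¹.
Solving dM/dt = F₁ − kM with M(0) = M₀ gives M(t) = F₁/k + (M₀ − F₁/k)·e^(−kt).
F₁/k = 1330/0.01067 = 124690 Tg N; kt = 0.01067 × 147 = 1.568, e^(−kt) = 0.2085.
M(147) = 124690 + (105000 − 124690) × 0.2085 = 124690 − 4104 = 120580 Tg N.

121000 Tg N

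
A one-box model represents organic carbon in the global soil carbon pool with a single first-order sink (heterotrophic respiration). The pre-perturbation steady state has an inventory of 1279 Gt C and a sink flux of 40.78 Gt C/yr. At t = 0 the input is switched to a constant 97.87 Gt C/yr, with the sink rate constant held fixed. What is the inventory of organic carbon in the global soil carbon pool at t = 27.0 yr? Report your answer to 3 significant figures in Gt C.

Residence time τ = M₀/F₀ = 31.36 yr. The eventual steady state is M_∞ = M₀·(F₁/F₀) = 1279 × 97.87/40.78 = 3069.5 Gt C.
The anomaly ΔM(t) = M(t) − M_∞ decays as ΔM₀·e^(−t/τ) with ΔM₀ = 1279 − 3069.5 = −1791 Gt C.
At t = 27.0 yr, e^(−t/τ) = e^(−0.8609) = 0.4228, so ΔM = −757.0 Gt C and M = 3069.5 − 757.0 = 2312.5 Gt C.

2310 Gt C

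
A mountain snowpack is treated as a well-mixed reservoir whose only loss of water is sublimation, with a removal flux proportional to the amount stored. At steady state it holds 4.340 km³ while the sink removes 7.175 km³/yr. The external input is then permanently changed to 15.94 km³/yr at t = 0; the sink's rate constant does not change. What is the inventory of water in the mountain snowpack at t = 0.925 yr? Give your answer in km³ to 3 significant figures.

The sink rate constant is k = F₀/M₀ = 7.175/4.340 = 1.653 yr⁻¹.
Solving dM/dt = F₁ − kM with M(0) = M₀ gives M(t) = F₁/k + (M₀ − F₁/k)·e^(−kt).
F₁/k = 15.94/1.653 = 9.6418 km³; kt = 1.653 × 0.925 = 1.529, e^(−kt) = 0.2167.
M(0.925) = 9.6418 + (4.340 − 9.6418) × 0.2167 = 9.6418 − 1.149 = 8.4929 km³.

8.49 km³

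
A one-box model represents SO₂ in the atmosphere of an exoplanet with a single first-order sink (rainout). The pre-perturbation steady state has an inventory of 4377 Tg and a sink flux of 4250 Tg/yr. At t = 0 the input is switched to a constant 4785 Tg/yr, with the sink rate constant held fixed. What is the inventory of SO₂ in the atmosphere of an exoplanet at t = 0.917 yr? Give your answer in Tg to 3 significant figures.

The sink rate constant is k = F₀/M₀ = 4250/4377 = 0.9710 yr⁻¹.
Solving dM/dt = F₁ − kM with M(0) = M₀ gives M(t) = F₁/k + (M₀ − F₁/k)·e^(−kt).
F₁/k = 4785/0.9710 = 4928.0 Tg; kt = 0.9710 × 0.917 = 0.8904, e^(−kt) = 0.4105.
M(0.917) = 4928.0 + (4377 − 4928.0) × 0.4105 = 4928.0 − 226.2 = 4701.8 Tg.

4700 Tg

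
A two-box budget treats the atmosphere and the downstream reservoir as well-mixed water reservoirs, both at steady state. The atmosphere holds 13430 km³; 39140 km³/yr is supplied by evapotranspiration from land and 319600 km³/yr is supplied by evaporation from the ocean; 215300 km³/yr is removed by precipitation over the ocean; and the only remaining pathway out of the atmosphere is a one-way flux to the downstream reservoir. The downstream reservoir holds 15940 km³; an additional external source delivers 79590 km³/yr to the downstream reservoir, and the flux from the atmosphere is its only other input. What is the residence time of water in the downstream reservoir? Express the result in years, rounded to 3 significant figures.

Balance the atmosphere: ΣF_in = 39140 + 319600 = 358740 km³/yr.
Flux to the downstream reservoir = ΣF_in − (215300) = 143440 km³/yr.
Total input to the downstream reservoir = 143440 + 79590 = 223030 km³/yr; at steady state this equals its total output.
τ = M / F = 15940 / 223030 = 0.07147 yr.

0.0715 yr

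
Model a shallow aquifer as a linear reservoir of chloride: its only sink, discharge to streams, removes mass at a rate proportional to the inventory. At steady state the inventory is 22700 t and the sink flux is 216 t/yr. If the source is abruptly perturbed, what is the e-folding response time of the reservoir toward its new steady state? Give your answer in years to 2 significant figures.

110 yr

For a linear reservoir the response time equals the residence time τ = M/F.
τ = 22700 / 216 = 105.1 yr.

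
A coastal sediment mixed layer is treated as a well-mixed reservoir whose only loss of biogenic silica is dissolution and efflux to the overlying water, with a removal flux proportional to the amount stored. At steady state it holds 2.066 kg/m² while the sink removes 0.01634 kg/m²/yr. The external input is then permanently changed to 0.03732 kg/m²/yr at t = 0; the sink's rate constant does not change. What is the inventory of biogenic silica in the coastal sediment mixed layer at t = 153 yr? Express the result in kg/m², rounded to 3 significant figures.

Residence time τ = M₀/F₀ = 126.4 yr. The eventual steady state is M_∞ = M₀·(F₁/F₀) = 2.066 × 0.03732/0.01634 = 4.7187 kg/m².
The anomaly ΔM(t) = M(t) − M_∞ decays as ΔM₀·e^(−t/τ) with ΔM₀ = 2.066 − 4.7187 = −2.653 kg/m².
At t = 153 yr, e^(−t/τ) = e^(−1.210) = 0.2982, so ΔM = −0.7910 kg/m² and M = 4.7187 − 0.7910 = 3.9277 kg/m².

3.93 kg/m²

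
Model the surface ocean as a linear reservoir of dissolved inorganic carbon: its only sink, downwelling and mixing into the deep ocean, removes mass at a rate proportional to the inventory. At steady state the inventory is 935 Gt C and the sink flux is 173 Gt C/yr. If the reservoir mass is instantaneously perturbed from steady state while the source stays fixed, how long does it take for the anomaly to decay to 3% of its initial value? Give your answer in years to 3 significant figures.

19.0 yr

For a linear reservoir the anomaly decays as exp(−t/τ) with τ = M/F = 935/173 = 5.405 yr.
exp(−t/τ) = 0.03 ⇒ t = −τ ln(0.03) = 5.405 × 3.507 = 18.95 yr.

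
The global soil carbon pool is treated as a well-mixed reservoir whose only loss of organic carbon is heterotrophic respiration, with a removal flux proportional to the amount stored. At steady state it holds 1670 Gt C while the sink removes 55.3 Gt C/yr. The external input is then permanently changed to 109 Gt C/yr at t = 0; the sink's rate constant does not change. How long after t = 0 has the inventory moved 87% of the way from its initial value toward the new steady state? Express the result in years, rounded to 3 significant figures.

τ = M₀/F₀ = 1670/55.3 = 30.20 yr.
The remaining gap fraction is e^(−t/τ); 87% covered ⇒ e^(−t/τ) = 0.130.
t = −τ ln(0.130) = 30.20 × 2.040 = 61.61 yr.

61.6 yr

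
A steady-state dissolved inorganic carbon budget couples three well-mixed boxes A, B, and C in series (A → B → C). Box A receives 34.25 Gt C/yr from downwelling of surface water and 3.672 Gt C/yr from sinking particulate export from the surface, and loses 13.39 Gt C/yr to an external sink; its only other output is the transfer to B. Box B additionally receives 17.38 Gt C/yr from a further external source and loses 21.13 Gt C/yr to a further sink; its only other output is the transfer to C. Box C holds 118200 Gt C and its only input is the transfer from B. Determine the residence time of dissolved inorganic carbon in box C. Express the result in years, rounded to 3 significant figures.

Box A: F(A→B) = (34.25 + 3.672) − 13.39 = 24.532 Gt C/yr.
Box B: F(B→C) = (24.532 + 17.38) − 21.13 = 20.782 Gt C/yr.
Box C throughput = its input = 20.782 Gt C/yr; τ = 118200 / 20.782 = 5688 yr.

5690 yr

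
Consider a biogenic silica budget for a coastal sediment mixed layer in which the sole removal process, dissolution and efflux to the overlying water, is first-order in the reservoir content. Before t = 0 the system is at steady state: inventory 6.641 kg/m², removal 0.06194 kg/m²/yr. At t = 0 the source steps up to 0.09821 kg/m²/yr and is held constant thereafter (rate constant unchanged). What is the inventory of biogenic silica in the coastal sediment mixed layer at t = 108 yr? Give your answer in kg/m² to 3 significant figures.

Residence time τ = M₀/F₀ = 107.2 yr. The eventual steady state is M_∞ = M₀·(F₁/F₀) = 6.641 × 0.09821/0.06194 = 10.530 kg/m².
The anomaly ΔM(t) = M(t) − M_∞ decays as ΔM₀·e^(−t/τ) with ΔM₀ = 6.641 − 10.530 = −3.889 kg/m².
At t = 108 yr, e^(−t/τ) = e^(−1.007) = 0.3652, so ΔM = −1.420 kg/m² and M = 10.530 − 1.420 = 9.1096 kg/m².

9.11 kg/m²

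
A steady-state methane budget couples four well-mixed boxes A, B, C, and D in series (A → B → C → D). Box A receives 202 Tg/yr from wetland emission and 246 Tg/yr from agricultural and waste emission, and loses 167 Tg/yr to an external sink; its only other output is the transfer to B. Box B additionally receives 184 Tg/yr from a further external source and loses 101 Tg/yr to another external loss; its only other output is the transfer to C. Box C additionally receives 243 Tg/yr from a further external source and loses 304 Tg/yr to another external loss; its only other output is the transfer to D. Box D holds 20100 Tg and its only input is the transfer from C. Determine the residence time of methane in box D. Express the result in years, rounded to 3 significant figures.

66.3 yr

Box A: F(A→B) = (202 + 246) − 167 = 281.00 Tg/yr.
Box B: F(B→C) = (281.00 + 184) − 101 = 364.00 Tg/yr.
Box C: F(C→D) = (364.00 + 243) − 304 = 303.00 Tg/yr.
Box D throughput = its input = 303.00 Tg/yr; τ = 20100 / 303.00 = 66.34 yr.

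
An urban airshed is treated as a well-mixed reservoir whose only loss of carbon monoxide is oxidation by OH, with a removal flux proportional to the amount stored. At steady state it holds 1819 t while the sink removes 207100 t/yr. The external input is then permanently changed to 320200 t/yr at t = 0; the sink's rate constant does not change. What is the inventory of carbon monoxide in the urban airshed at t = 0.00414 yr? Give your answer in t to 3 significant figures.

The sink rate constant is k = F₀/M₀ = 207100/1819 = 113.9 yr⁻¹.
Solving dM/dt = F₁ − kM with M(0) = M₀ gives M(t) = F₁/k + (M₀ − F₁/k)·e^(−kt).
F₁/k = 320200/113.9 = 2812.4 t; kt = 113.9 × 0.00414 = 0.4714, e^(−kt) = 0.6242.
M(0.00414) = 2812.4 + (1819 − 2812.4) × 0.6242 = 2812.4 − 620.0 = 2192.4 t.

2190 t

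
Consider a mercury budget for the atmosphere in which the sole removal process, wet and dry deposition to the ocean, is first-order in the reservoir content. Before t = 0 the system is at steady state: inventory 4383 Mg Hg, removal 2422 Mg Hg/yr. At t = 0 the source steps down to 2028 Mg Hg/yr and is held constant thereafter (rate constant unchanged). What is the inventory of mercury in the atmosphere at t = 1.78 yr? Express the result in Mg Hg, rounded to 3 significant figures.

Residence time τ = M₀/F₀ = 1.810 yr. The eventual steady state is M_∞ = M₀·(F₁/F₀) = 4383 × 2028/2422 = 3670.0 Mg Hg.
The anomaly ΔM(t) = M(t) − M_∞ decays as ΔM₀·e^(−t/τ) with ΔM₀ = 4383 − 3670.0 = 713.0 Mg Hg.
At t = 1.78 yr, e^(−t/τ) = e^(−0.9836) = 0.3740, so ΔM = 266.6 Mg Hg and M = 3670.0 + 266.6 = 3936.6 Mg Hg.

3940 Mg Hg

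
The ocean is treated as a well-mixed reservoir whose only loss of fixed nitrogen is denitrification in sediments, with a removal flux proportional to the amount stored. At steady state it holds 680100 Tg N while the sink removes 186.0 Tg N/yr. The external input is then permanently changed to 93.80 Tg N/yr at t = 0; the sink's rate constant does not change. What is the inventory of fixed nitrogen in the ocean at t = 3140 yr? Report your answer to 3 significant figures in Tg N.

486000 Tg N

Residence time τ = M₀/F₀ = 3656 yr. The eventual steady state is M_∞ = M₀·(F₁/F₀) = 680100 × 93.80/186.0 = 342980 Tg N.
The anomaly ΔM(t) = M(t) − M_∞ decays as ΔM₀·e^(−t/τ) with ΔM₀ = 680100 − 342980 = 337100 Tg N.
At t = 3140 yr, e^(−t/τ) = e^(−0.8588) = 0.4237, so ΔM = 142800 Tg N and M = 342980 + 142800 = 485810 Tg N.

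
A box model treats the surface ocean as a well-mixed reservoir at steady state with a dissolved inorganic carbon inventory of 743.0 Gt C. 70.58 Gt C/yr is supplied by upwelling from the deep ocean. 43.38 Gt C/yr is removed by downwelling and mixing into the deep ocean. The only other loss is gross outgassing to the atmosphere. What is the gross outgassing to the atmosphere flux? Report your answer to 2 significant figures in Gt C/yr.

At steady state ΣF_in = ΣF_out.
ΣF_in = 70.580 Gt C/yr.
Gross outgassing to the atmosphere flux = ΣF_in − (43.38) = 70.580 − 43.38 = 27.20 Gt C/yr.

27 Gt C/yr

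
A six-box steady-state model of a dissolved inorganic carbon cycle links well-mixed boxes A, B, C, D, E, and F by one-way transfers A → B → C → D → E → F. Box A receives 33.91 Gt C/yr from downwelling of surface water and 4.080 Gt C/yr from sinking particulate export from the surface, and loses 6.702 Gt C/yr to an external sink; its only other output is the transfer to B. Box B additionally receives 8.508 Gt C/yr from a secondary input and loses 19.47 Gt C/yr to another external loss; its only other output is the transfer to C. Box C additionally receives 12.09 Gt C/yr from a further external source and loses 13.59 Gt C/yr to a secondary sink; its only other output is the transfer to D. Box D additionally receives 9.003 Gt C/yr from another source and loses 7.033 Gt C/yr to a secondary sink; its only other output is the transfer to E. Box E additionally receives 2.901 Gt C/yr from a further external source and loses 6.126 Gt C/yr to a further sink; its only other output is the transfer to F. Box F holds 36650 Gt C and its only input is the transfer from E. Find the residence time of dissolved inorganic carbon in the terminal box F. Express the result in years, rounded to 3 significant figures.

2090 yr

Box A: F(A→B) = (33.91 + 4.080) − 6.702 = 31.288 Gt C/yr.
Box B: F(B→C) = (31.288 + 8.508) − 19.47 = 20.326 Gt C/yr.
Box C: F(C→D) = (20.326 + 12.09) − 13.59 = 18.826 Gt C/yr.
Box D: F(D→E) = (18.826 + 9.003) − 7.033 = 20.796 Gt C/yr.
Box E: F(E→F) = (20.796 + 2.901) − 6.126 = 17.571 Gt C/yr.
Box F throughput = its input = 17.571 Gt C/yr; τ = 36650 / 17.571 = 2086 yr.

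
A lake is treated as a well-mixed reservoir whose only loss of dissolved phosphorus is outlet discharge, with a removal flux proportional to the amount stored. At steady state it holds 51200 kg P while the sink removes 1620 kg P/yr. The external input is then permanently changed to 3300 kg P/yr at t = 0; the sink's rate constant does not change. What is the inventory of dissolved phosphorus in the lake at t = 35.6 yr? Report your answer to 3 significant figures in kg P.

The sink rate constant is k = F₀/M₀ = 1620/51200 = 0.03164 yr⁻¹.
Solving dM/dt = F₁ − kM with M(0) = M₀ gives M(t) = F₁/k + (M₀ − F₁/k)·e^(−kt).
F₁/k = 3300/0.03164 = 104300 kg P; kt = 0.03164 × 35.6 = 1.126, e^(−kt) = 0.3242.
M(35.6) = 104300 + (51200 − 104300) × 0.3242 = 104300 − 17210 = 87083 kg P.

87100 kg P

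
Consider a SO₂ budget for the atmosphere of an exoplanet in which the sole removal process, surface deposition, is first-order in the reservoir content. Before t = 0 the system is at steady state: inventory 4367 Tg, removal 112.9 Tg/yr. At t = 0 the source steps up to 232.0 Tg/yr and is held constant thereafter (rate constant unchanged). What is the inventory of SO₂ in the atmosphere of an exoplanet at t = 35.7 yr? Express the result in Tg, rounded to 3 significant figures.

The sink rate constant is k = F₀/M₀ = 112.9/4367 = 0.02585 yr⁻¹.
Solving dM/dt = F₁ − kM with M(0) = M₀ gives M(t) = F₁/k + (M₀ − F₁/k)·e^(−kt).
F₁/k = 232.0/0.02585 = 8973.8 Tg; kt = 0.02585 × 35.7 = 0.9230, e^(−kt) = 0.3973.
M(35.7) = 8973.8 + (4367 − 8973.8) × 0.3973 = 8973.8 − 1830 = 7143.3 Tg.

7140 Tg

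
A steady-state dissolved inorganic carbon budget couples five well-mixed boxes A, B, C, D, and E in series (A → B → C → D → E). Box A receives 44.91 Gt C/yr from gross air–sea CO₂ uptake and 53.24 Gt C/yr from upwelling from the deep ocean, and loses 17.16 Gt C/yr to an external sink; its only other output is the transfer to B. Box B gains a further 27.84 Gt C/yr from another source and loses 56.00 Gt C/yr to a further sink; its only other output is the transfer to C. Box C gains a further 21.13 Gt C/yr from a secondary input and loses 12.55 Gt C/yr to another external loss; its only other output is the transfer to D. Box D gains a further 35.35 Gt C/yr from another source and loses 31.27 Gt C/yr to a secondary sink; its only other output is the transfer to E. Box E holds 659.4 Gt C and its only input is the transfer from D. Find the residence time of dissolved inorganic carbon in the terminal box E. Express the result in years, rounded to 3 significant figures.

Box A: F(A→B) = (44.91 + 53.24) − 17.16 = 80.990 Gt C/yr.
Box B: F(B→C) = (80.990 + 27.84) − 56.00 = 52.830 Gt C/yr.
Box C: F(C→D) = (52.830 + 21.13) − 12.55 = 61.410 Gt C/yr.
Box D: F(D→E) = (61.410 + 35.35) − 31.27 = 65.490 Gt C/yr.
Box E throughput = its input = 65.490 Gt C/yr; τ = 659.4 / 65.490 = 10.07 yr.

10.1 yr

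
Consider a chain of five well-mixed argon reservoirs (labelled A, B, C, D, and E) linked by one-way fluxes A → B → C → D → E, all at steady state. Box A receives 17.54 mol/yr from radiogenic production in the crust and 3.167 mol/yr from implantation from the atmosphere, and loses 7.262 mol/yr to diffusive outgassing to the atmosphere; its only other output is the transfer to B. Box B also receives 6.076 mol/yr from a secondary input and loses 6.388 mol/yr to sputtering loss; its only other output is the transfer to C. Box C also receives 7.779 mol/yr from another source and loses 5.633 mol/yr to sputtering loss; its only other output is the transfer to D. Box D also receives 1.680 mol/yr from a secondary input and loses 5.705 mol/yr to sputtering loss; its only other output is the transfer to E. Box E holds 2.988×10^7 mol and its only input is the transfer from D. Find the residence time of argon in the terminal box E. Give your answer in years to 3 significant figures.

Box A: F(A→B) = (17.54 + 3.167) − 7.262 = 13.445 mol/yr.
Box B: F(B→C) = (13.445 + 6.076) − 6.388 = 13.133 mol/yr.
Box C: F(C→D) = (13.133 + 7.779) − 5.633 = 15.279 mol/yr.
Box D: F(D→E) = (15.279 + 1.680) − 5.705 = 11.254 mol/yr.
Box E throughput = its input = 11.254 mol/yr; τ = 2.988×10^7 / 11.254 = 2.655×10^6 yr.

2.66×10^6 yr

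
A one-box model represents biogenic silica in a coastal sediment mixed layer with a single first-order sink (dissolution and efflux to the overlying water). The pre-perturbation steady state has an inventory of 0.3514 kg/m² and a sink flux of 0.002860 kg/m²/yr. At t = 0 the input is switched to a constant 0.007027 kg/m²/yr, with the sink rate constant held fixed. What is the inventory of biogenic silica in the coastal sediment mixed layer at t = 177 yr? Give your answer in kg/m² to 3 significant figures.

Residence time τ = M₀/F₀ = 122.9 yr. The eventual steady state is M_∞ = M₀·(F₁/F₀) = 0.3514 × 0.007027/0.002860 = 0.86339 kg/m².
The anomaly ΔM(t) = M(t) − M_∞ decays as ΔM₀·e^(−t/τ) with ΔM₀ = 0.3514 − 0.86339 = −0.5120 kg/m².
At t = 177 yr, e^(−t/τ) = e^(−1.441) = 0.2368, so ΔM = −0.1212 kg/m² and M = 0.86339 − 0.1212 = 0.74215 kg/m².

0.742 kg/m²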